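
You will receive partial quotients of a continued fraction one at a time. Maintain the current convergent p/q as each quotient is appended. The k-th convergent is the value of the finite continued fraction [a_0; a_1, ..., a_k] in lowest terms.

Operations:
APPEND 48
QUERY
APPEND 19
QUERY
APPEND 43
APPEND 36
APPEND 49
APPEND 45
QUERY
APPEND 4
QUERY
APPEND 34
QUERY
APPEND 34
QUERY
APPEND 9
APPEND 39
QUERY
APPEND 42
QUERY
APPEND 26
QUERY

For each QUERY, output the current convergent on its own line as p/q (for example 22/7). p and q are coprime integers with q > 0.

APPEND 48: p_0 = 48·1 + 0 = 48, q_0 = 48·0 + 1 = 1 → 48/1
APPEND 19: p_1 = 19·48 + 1 = 913, q_1 = 19·1 + 0 = 19 → 913/19
APPEND 43: p_2 = 43·913 + 48 = 39307, q_2 = 43·19 + 1 = 818 → 39307/818
APPEND 36: p_3 = 36·39307 + 913 = 1415965, q_3 = 36·818 + 19 = 29467 → 1415965/29467
APPEND 49: p_4 = 49·1415965 + 39307 = 69421592, q_4 = 49·29467 + 818 = 1444701 → 69421592/1444701
APPEND 45: p_5 = 45·69421592 + 1415965 = 3125387605, q_5 = 45·1444701 + 29467 = 65041012 → 3125387605/65041012
APPEND 4: p_6 = 4·3125387605 + 69421592 = 12570972012, q_6 = 4·65041012 + 1444701 = 261608749 → 12570972012/261608749
APPEND 34: p_7 = 34·12570972012 + 3125387605 = 430538436013, q_7 = 34·261608749 + 65041012 = 8959738478 → 430538436013/8959738478
APPEND 34: p_8 = 34·430538436013 + 12570972012 = 14650877796454, q_8 = 34·8959738478 + 261608749 = 304892717001 → 14650877796454/304892717001
APPEND 9: p_9 = 9·14650877796454 + 430538436013 = 132288438604099, q_9 = 9·304892717001 + 8959738478 = 2752994191487 → 132288438604099/2752994191487
APPEND 39: p_10 = 39·132288438604099 + 14650877796454 = 5173899983356315, q_10 = 39·2752994191487 + 304892717001 = 107671666184994 → 5173899983356315/107671666184994
APPEND 42: p_11 = 42·5173899983356315 + 132288438604099 = 217436087739569329, q_11 = 42·107671666184994 + 2752994191487 = 4524962973961235 → 217436087739569329/4524962973961235
APPEND 26: p_12 = 26·217436087739569329 + 5173899983356315 = 5658512181212158869, q_12 = 26·4524962973961235 + 107671666184994 = 117756708989177104 → 5658512181212158869/117756708989177104

48/1
913/19
3125387605/65041012
12570972012/261608749
430538436013/8959738478
14650877796454/304892717001
5173899983356315/107671666184994
217436087739569329/4524962973961235
5658512181212158869/117756708989177104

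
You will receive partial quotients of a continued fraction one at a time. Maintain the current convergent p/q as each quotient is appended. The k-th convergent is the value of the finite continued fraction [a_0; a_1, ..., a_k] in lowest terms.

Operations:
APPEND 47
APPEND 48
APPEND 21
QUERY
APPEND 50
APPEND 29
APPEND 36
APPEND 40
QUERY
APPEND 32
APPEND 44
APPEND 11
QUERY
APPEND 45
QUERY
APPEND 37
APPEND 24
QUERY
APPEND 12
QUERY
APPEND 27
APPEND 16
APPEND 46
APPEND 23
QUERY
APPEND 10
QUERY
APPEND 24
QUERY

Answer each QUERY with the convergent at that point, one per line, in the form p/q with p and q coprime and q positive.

APPEND 47: p_0 = 47·1 + 0 = 47, q_0 = 47·0 + 1 = 1 → 47/1
APPEND 48: p_1 = 48·47 + 1 = 2257, q_1 = 48·1 + 0 = 48 → 2257/48
APPEND 21: p_2 = 21·2257 + 47 = 47444, q_2 = 21·48 + 1 = 1009 → 47444/1009
APPEND 50: p_3 = 50·47444 + 2257 = 2374457, q_3 = 50·1009 + 48 = 50498 → 2374457/50498
APPEND 29: p_4 = 29·2374457 + 47444 = 68906697, q_4 = 29·50498 + 1009 = 1465451 → 68906697/1465451
APPEND 36: p_5 = 36·68906697 + 2374457 = 2483015549, q_5 = 36·1465451 + 50498 = 52806734 → 2483015549/52806734
APPEND 40: p_6 = 40·2483015549 + 68906697 = 99389528657, q_6 = 40·52806734 + 1465451 = 2113734811 → 99389528657/2113734811
APPEND 32: p_7 = 32·99389528657 + 2483015549 = 3182947932573, q_7 = 32·2113734811 + 52806734 = 67692320686 → 3182947932573/67692320686
APPEND 44: p_8 = 44·3182947932573 + 99389528657 = 140149098561869, q_8 = 44·67692320686 + 2113734811 = 2980575844995 → 140149098561869/2980575844995
APPEND 11: p_9 = 11·140149098561869 + 3182947932573 = 1544823032113132, q_9 = 11·2980575844995 + 67692320686 = 32854026615631 → 1544823032113132/32854026615631
APPEND 45: p_10 = 45·1544823032113132 + 140149098561869 = 69657185543652809, q_10 = 45·32854026615631 + 2980575844995 = 1481411773548390 → 69657185543652809/1481411773548390
APPEND 37: p_11 = 37·69657185543652809 + 1544823032113132 = 2578860688147267065, q_11 = 37·1481411773548390 + 32854026615631 = 54845089647906061 → 2578860688147267065/54845089647906061
APPEND 24: p_12 = 24·2578860688147267065 + 69657185543652809 = 61962313701078062369, q_12 = 24·54845089647906061 + 1481411773548390 = 1317763563323293854 → 61962313701078062369/1317763563323293854
APPEND 12: p_13 = 12·61962313701078062369 + 2578860688147267065 = 746126625101084015493, q_13 = 12·1317763563323293854 + 54845089647906061 = 15868007849527432309 → 746126625101084015493/15868007849527432309
APPEND 27: p_14 = 27·746126625101084015493 + 61962313701078062369 = 20207381191430346480680, q_14 = 27·15868007849527432309 + 1317763563323293854 = 429753975500563966197 → 20207381191430346480680/429753975500563966197
APPEND 16: p_15 = 16·20207381191430346480680 + 746126625101084015493 = 324064225687986627706373, q_15 = 16·429753975500563966197 + 15868007849527432309 = 6891931615858550891461 → 324064225687986627706373/6891931615858550891461
APPEND 46: p_16 = 46·324064225687986627706373 + 20207381191430346480680 = 14927161762838815220973838, q_16 = 46·6891931615858550891461 + 429753975500563966197 = 317458608304993904973403 → 14927161762838815220973838/317458608304993904973403
APPEND 23: p_17 = 23·14927161762838815220973838 + 324064225687986627706373 = 343648784770980736710104647, q_17 = 23·317458608304993904973403 + 6891931615858550891461 = 7308439922630718365279730 → 343648784770980736710104647/7308439922630718365279730
APPEND 10: p_18 = 10·343648784770980736710104647 + 14927161762838815220973838 = 3451415009472646182322020308, q_18 = 10·7308439922630718365279730 + 317458608304993904973403 = 73401857834612177557770703 → 3451415009472646182322020308/73401857834612177557770703
APPEND 24: p_19 = 24·3451415009472646182322020308 + 343648784770980736710104647 = 83177609012114489112438592039, q_19 = 24·73401857834612177557770703 + 7308439922630718365279730 = 1768953027953322979751776602 → 83177609012114489112438592039/1768953027953322979751776602

47444/1009
99389528657/2113734811
1544823032113132/32854026615631
69657185543652809/1481411773548390
61962313701078062369/1317763563323293854
746126625101084015493/15868007849527432309
343648784770980736710104647/7308439922630718365279730
3451415009472646182322020308/73401857834612177557770703
83177609012114489112438592039/1768953027953322979751776602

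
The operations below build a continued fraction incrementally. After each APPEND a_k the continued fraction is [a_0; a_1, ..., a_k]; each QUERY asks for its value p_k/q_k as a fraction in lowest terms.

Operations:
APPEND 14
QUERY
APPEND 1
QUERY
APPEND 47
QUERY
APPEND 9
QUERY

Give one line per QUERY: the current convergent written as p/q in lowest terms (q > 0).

14/1
15/1
719/48
6486/433

APPEND 14: p_0 = 14·1 + 0 = 14, q_0 = 14·0 + 1 = 1 → 14/1
APPEND 1: p_1 = 1·14 + 1 = 15, q_1 = 1·1 + 0 = 1 → 15/1
APPEND 47: p_2 = 47·15 + 14 = 719, q_2 = 47·1 + 1 = 48 → 719/48
APPEND 9: p_3 = 9·719 + 15 = 6486, q_3 = 9·48 + 1 = 433 → 6486/433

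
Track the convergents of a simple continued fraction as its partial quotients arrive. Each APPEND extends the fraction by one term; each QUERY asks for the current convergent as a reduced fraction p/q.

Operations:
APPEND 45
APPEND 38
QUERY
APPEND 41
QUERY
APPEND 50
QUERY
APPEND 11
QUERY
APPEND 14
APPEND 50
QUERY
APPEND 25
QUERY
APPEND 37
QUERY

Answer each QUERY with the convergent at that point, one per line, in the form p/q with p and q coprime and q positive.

1711/38
70196/1559
3511511/77988
38696817/859427
27302044267/606357727
683096373624/15171053141
25301867868355/561935323944

APPEND 45: p_0 = 45·1 + 0 = 45, q_0 = 45·0 + 1 = 1 → 45/1
APPEND 38: p_1 = 38·45 + 1 = 1711, q_1 = 38·1 + 0 = 38 → 1711/38
APPEND 41: p_2 = 41·1711 + 45 = 70196, q_2 = 41·38 + 1 = 1559 → 70196/1559
APPEND 50: p_3 = 50·70196 + 1711 = 3511511, q_3 = 50·1559 + 38 = 77988 → 3511511/77988
APPEND 11: p_4 = 11·3511511 + 70196 = 38696817, q_4 = 11·77988 + 1559 = 859427 → 38696817/859427
APPEND 14: p_5 = 14·38696817 + 3511511 = 545266949, q_5 = 14·859427 + 77988 = 12109966 → 545266949/12109966
APPEND 50: p_6 = 50·545266949 + 38696817 = 27302044267, q_6 = 50·12109966 + 859427 = 606357727 → 27302044267/606357727
APPEND 25: p_7 = 25·27302044267 + 545266949 = 683096373624, q_7 = 25·606357727 + 12109966 = 15171053141 → 683096373624/15171053141
APPEND 37: p_8 = 37·683096373624 + 27302044267 = 25301867868355, q_8 = 37·15171053141 + 606357727 = 561935323944 → 25301867868355/561935323944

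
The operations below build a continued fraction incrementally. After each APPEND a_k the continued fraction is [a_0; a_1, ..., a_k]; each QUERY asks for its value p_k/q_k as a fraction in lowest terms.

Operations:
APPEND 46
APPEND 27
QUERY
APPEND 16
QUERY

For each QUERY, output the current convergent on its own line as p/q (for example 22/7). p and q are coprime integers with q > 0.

1243/27
19934/433

APPEND 46: p_0 = 46·1 + 0 = 46, q_0 = 46·0 + 1 = 1 → 46/1
APPEND 27: p_1 = 27·46 + 1 = 1243, q_1 = 27·1 + 0 = 27 → 1243/27
APPEND 16: p_2 = 16·1243 + 46 = 19934, q_2 = 16·27 + 1 = 433 → 19934/433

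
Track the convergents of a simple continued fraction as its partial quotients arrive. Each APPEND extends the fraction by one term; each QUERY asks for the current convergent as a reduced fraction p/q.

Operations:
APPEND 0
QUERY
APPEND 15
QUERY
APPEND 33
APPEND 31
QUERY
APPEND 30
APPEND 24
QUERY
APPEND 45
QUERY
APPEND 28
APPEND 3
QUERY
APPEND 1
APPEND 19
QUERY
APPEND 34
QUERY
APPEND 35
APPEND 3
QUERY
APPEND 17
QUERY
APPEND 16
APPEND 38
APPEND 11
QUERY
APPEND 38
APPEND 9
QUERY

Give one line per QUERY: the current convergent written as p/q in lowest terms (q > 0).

0/1
1/15
1024/15391
739096/11108815
33290073/500358901
2831873493/42563833030
74361831520/1117678663417
2532067006313/38057659547251
268622188163738/4037464947998857
4655273905836021/69970039878797771
31372716974529487237/471540515599338553348
10786449347329853351788/162123283452161029990309

APPEND 0: p_0 = 0·1 + 0 = 0, q_0 = 0·0 + 1 = 1 → 0/1
APPEND 15: p_1 = 15·0 + 1 = 1, q_1 = 15·1 + 0 = 15 → 1/15
APPEND 33: p_2 = 33·1 + 0 = 33, q_2 = 33·15 + 1 = 496 → 33/496
APPEND 31: p_3 = 31·33 + 1 = 1024, q_3 = 31·496 + 15 = 15391 → 1024/15391
APPEND 30: p_4 = 30·1024 + 33 = 30753, q_4 = 30·15391 + 496 = 462226 → 30753/462226
APPEND 24: p_5 = 24·30753 + 1024 = 739096, q_5 = 24·462226 + 15391 = 11108815 → 739096/11108815
APPEND 45: p_6 = 45·739096 + 30753 = 33290073, q_6 = 45·11108815 + 462226 = 500358901 → 33290073/500358901
APPEND 28: p_7 = 28·33290073 + 739096 = 932861140, q_7 = 28·500358901 + 11108815 = 14021158043 → 932861140/14021158043
APPEND 3: p_8 = 3·932861140 + 33290073 = 2831873493, q_8 = 3·14021158043 + 500358901 = 42563833030 → 2831873493/42563833030
APPEND 1: p_9 = 1·2831873493 + 932861140 = 3764734633, q_9 = 1·42563833030 + 14021158043 = 56584991073 → 3764734633/56584991073
APPEND 19: p_10 = 19·3764734633 + 2831873493 = 74361831520, q_10 = 19·56584991073 + 42563833030 = 1117678663417 → 74361831520/1117678663417
APPEND 34: p_11 = 34·74361831520 + 3764734633 = 2532067006313, q_11 = 34·1117678663417 + 56584991073 = 38057659547251 → 2532067006313/38057659547251
APPEND 35: p_12 = 35·2532067006313 + 74361831520 = 88696707052475, q_12 = 35·38057659547251 + 1117678663417 = 1333135762817202 → 88696707052475/1333135762817202
APPEND 3: p_13 = 3·88696707052475 + 2532067006313 = 268622188163738, q_13 = 3·1333135762817202 + 38057659547251 = 4037464947998857 → 268622188163738/4037464947998857
APPEND 17: p_14 = 17·268622188163738 + 88696707052475 = 4655273905836021, q_14 = 17·4037464947998857 + 1333135762817202 = 69970039878797771 → 4655273905836021/69970039878797771
APPEND 16: p_15 = 16·4655273905836021 + 268622188163738 = 74753004681540074, q_15 = 16·69970039878797771 + 4037464947998857 = 1123558103008763193 → 74753004681540074/1123558103008763193
APPEND 38: p_16 = 38·74753004681540074 + 4655273905836021 = 2845269451804358833, q_16 = 38·1123558103008763193 + 69970039878797771 = 42765177954211799105 → 2845269451804358833/42765177954211799105
APPEND 11: p_17 = 11·2845269451804358833 + 74753004681540074 = 31372716974529487237, q_17 = 11·42765177954211799105 + 1123558103008763193 = 471540515599338553348 → 31372716974529487237/471540515599338553348
APPEND 38: p_18 = 38·31372716974529487237 + 2845269451804358833 = 1195008514483924873839, q_18 = 38·471540515599338553348 + 42765177954211799105 = 17961304770729076826329 → 1195008514483924873839/17961304770729076826329
APPEND 9: p_19 = 9·1195008514483924873839 + 31372716974529487237 = 10786449347329853351788, q_19 = 9·17961304770729076826329 + 471540515599338553348 = 162123283452161029990309 → 10786449347329853351788/162123283452161029990309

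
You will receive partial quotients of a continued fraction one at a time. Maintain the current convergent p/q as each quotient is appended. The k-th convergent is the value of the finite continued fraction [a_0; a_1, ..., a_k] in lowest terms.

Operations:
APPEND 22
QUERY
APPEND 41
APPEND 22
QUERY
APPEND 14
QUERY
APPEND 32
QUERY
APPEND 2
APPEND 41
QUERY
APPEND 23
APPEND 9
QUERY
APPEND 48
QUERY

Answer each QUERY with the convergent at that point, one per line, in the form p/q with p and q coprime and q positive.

22/1
19888/903
279335/12683
8958608/406759
755017199/34281000
157207346351/7137883809
7563336216976/343407712033

APPEND 22: p_0 = 22·1 + 0 = 22, q_0 = 22·0 + 1 = 1 → 22/1
APPEND 41: p_1 = 41·22 + 1 = 903, q_1 = 41·1 + 0 = 41 → 903/41
APPEND 22: p_2 = 22·903 + 22 = 19888, q_2 = 22·41 + 1 = 903 → 19888/903
APPEND 14: p_3 = 14·19888 + 903 = 279335, q_3 = 14·903 + 41 = 12683 → 279335/12683
APPEND 32: p_4 = 32·279335 + 19888 = 8958608, q_4 = 32·12683 + 903 = 406759 → 8958608/406759
APPEND 2: p_5 = 2·8958608 + 279335 = 18196551, q_5 = 2·406759 + 12683 = 826201 → 18196551/826201
APPEND 41: p_6 = 41·18196551 + 8958608 = 755017199, q_6 = 41·826201 + 406759 = 34281000 → 755017199/34281000
APPEND 23: p_7 = 23·755017199 + 18196551 = 17383592128, q_7 = 23·34281000 + 826201 = 789289201 → 17383592128/789289201
APPEND 9: p_8 = 9·17383592128 + 755017199 = 157207346351, q_8 = 9·789289201 + 34281000 = 7137883809 → 157207346351/7137883809
APPEND 48: p_9 = 48·157207346351 + 17383592128 = 7563336216976, q_9 = 48·7137883809 + 789289201 = 343407712033 → 7563336216976/343407712033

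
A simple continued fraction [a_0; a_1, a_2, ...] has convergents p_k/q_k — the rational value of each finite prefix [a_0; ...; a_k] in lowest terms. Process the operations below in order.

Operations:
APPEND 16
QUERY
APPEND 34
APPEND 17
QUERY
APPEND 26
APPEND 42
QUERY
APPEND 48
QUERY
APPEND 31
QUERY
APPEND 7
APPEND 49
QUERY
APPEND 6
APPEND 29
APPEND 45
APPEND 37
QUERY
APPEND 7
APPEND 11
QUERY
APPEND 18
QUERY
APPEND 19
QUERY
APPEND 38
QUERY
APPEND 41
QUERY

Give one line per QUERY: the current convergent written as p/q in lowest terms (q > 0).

APPEND 16: p_0 = 16·1 + 0 = 16, q_0 = 16·0 + 1 = 1 → 16/1
APPEND 34: p_1 = 34·16 + 1 = 545, q_1 = 34·1 + 0 = 34 → 545/34
APPEND 17: p_2 = 17·545 + 16 = 9281, q_2 = 17·34 + 1 = 579 → 9281/579
APPEND 26: p_3 = 26·9281 + 545 = 241851, q_3 = 26·579 + 34 = 15088 → 241851/15088
APPEND 42: p_4 = 42·241851 + 9281 = 10167023, q_4 = 42·15088 + 579 = 634275 → 10167023/634275
APPEND 48: p_5 = 48·10167023 + 241851 = 488258955, q_5 = 48·634275 + 15088 = 30460288 → 488258955/30460288
APPEND 31: p_6 = 31·488258955 + 10167023 = 15146194628, q_6 = 31·30460288 + 634275 = 944903203 → 15146194628/944903203
APPEND 7: p_7 = 7·15146194628 + 488258955 = 106511621351, q_7 = 7·944903203 + 30460288 = 6644782709 → 106511621351/6644782709
APPEND 49: p_8 = 49·106511621351 + 15146194628 = 5234215640827, q_8 = 49·6644782709 + 944903203 = 326539255944 → 5234215640827/326539255944
APPEND 6: p_9 = 6·5234215640827 + 106511621351 = 31511805466313, q_9 = 6·326539255944 + 6644782709 = 1965880318373 → 31511805466313/1965880318373
APPEND 29: p_10 = 29·31511805466313 + 5234215640827 = 919076574163904, q_10 = 29·1965880318373 + 326539255944 = 57337068488761 → 919076574163904/57337068488761
APPEND 45: p_11 = 45·919076574163904 + 31511805466313 = 41389957642841993, q_11 = 45·57337068488761 + 1965880318373 = 2582133962312618 → 41389957642841993/2582133962312618
APPEND 37: p_12 = 37·41389957642841993 + 919076574163904 = 1532347509359317645, q_12 = 37·2582133962312618 + 57337068488761 = 95596293674055627 → 1532347509359317645/95596293674055627
APPEND 7: p_13 = 7·1532347509359317645 + 41389957642841993 = 10767822523158065508, q_13 = 7·95596293674055627 + 2582133962312618 = 671756189680702007 → 10767822523158065508/671756189680702007
APPEND 11: p_14 = 11·10767822523158065508 + 1532347509359317645 = 119978395264098038233, q_14 = 11·671756189680702007 + 95596293674055627 = 7484914380161777704 → 119978395264098038233/7484914380161777704
APPEND 18: p_15 = 18·119978395264098038233 + 10767822523158065508 = 2170378937276922753702, q_15 = 18·7484914380161777704 + 671756189680702007 = 135400215032592700679 → 2170378937276922753702/135400215032592700679
APPEND 19: p_16 = 19·2170378937276922753702 + 119978395264098038233 = 41357178203525630358571, q_16 = 19·135400215032592700679 + 7484914380161777704 = 2580088999999423090605 → 41357178203525630358571/2580088999999423090605
APPEND 38: p_17 = 38·41357178203525630358571 + 2170378937276922753702 = 1573743150671250876379400, q_17 = 38·2580088999999423090605 + 135400215032592700679 = 98178782215010670143669 → 1573743150671250876379400/98178782215010670143669
APPEND 41: p_18 = 41·1573743150671250876379400 + 41357178203525630358571 = 64564826355724811561913971, q_18 = 41·98178782215010670143669 + 2580088999999423090605 = 4027910159815436898981034 → 64564826355724811561913971/4027910159815436898981034

16/1
9281/579
10167023/634275
488258955/30460288
15146194628/944903203
5234215640827/326539255944
1532347509359317645/95596293674055627
119978395264098038233/7484914380161777704
2170378937276922753702/135400215032592700679
41357178203525630358571/2580088999999423090605
1573743150671250876379400/98178782215010670143669
64564826355724811561913971/4027910159815436898981034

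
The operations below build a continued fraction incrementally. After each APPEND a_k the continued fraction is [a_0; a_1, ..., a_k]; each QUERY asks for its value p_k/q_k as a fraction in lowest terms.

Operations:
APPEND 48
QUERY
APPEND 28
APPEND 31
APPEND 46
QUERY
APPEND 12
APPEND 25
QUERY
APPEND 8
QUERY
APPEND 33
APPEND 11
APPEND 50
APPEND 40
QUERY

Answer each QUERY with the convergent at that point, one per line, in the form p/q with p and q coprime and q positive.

APPEND 48: p_0 = 48·1 + 0 = 48, q_0 = 48·0 + 1 = 1 → 48/1
APPEND 28: p_1 = 28·48 + 1 = 1345, q_1 = 28·1 + 0 = 28 → 1345/28
APPEND 31: p_2 = 31·1345 + 48 = 41743, q_2 = 31·28 + 1 = 869 → 41743/869
APPEND 46: p_3 = 46·41743 + 1345 = 1921523, q_3 = 46·869 + 28 = 40002 → 1921523/40002
APPEND 12: p_4 = 12·1921523 + 41743 = 23100019, q_4 = 12·40002 + 869 = 480893 → 23100019/480893
APPEND 25: p_5 = 25·23100019 + 1921523 = 579421998, q_5 = 25·480893 + 40002 = 12062327 → 579421998/12062327
APPEND 8: p_6 = 8·579421998 + 23100019 = 4658476003, q_6 = 8·12062327 + 480893 = 96979509 → 4658476003/96979509
APPEND 33: p_7 = 33·4658476003 + 579421998 = 154309130097, q_7 = 33·96979509 + 12062327 = 3212386124 → 154309130097/3212386124
APPEND 11: p_8 = 11·154309130097 + 4658476003 = 1702058907070, q_8 = 11·3212386124 + 96979509 = 35433226873 → 1702058907070/35433226873
APPEND 50: p_9 = 50·1702058907070 + 154309130097 = 85257254483597, q_9 = 50·35433226873 + 3212386124 = 1774873729774 → 85257254483597/1774873729774
APPEND 40: p_10 = 40·85257254483597 + 1702058907070 = 3411992238250950, q_10 = 40·1774873729774 + 35433226873 = 71030382417833 → 3411992238250950/71030382417833

48/1
1921523/40002
579421998/12062327
4658476003/96979509
3411992238250950/71030382417833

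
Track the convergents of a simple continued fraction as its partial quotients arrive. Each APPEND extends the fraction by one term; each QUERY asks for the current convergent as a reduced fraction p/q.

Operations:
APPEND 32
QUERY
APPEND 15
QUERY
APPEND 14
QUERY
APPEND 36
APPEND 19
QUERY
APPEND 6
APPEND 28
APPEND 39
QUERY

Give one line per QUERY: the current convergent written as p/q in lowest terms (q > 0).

32/1
481/15
6766/211
4643849/144820
30902226154/963696363

APPEND 32: p_0 = 32·1 + 0 = 32, q_0 = 32·0 + 1 = 1 → 32/1
APPEND 15: p_1 = 15·32 + 1 = 481, q_1 = 15·1 + 0 = 15 → 481/15
APPEND 14: p_2 = 14·481 + 32 = 6766, q_2 = 14·15 + 1 = 211 → 6766/211
APPEND 36: p_3 = 36·6766 + 481 = 244057, q_3 = 36·211 + 15 = 7611 → 244057/7611
APPEND 19: p_4 = 19·244057 + 6766 = 4643849, q_4 = 19·7611 + 211 = 144820 → 4643849/144820
APPEND 6: p_5 = 6·4643849 + 244057 = 28107151, q_5 = 6·144820 + 7611 = 876531 → 28107151/876531
APPEND 28: p_6 = 28·28107151 + 4643849 = 791644077, q_6 = 28·876531 + 144820 = 24687688 → 791644077/24687688
APPEND 39: p_7 = 39·791644077 + 28107151 = 30902226154, q_7 = 39·24687688 + 876531 = 963696363 → 30902226154/963696363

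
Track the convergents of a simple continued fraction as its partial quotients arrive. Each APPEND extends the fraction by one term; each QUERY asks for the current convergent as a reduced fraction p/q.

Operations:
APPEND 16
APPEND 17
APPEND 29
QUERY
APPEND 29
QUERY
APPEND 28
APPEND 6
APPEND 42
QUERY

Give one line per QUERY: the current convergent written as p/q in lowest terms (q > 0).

APPEND 16: p_0 = 16·1 + 0 = 16, q_0 = 16·0 + 1 = 1 → 16/1
APPEND 17: p_1 = 17·16 + 1 = 273, q_1 = 17·1 + 0 = 17 → 273/17
APPEND 29: p_2 = 29·273 + 16 = 7933, q_2 = 29·17 + 1 = 494 → 7933/494
APPEND 29: p_3 = 29·7933 + 273 = 230330, q_3 = 29·494 + 17 = 14343 → 230330/14343
APPEND 28: p_4 = 28·230330 + 7933 = 6457173, q_4 = 28·14343 + 494 = 402098 → 6457173/402098
APPEND 6: p_5 = 6·6457173 + 230330 = 38973368, q_5 = 6·402098 + 14343 = 2426931 → 38973368/2426931
APPEND 42: p_6 = 42·38973368 + 6457173 = 1643338629, q_6 = 42·2426931 + 402098 = 102333200 → 1643338629/102333200

7933/494
230330/14343
1643338629/102333200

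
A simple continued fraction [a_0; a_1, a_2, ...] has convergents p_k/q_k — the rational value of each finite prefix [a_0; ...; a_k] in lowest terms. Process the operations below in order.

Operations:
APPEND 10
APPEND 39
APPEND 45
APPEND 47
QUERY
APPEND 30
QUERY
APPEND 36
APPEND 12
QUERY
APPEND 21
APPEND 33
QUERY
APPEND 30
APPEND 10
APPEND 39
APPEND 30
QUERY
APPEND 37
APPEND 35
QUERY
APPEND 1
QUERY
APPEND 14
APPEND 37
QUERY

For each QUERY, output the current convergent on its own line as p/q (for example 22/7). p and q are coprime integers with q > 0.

827826/82571
24852385/2478886
10771016617/1074348490
7504637483836/748545493471
2654587252068039976/264780188095827921
3443439459113049384291/343463770863154852126
3541747598309077422700/353269456311013681389
1965574263509594009600067/196055007347352830169553

APPEND 10: p_0 = 10·1 + 0 = 10, q_0 = 10·0 + 1 = 1 → 10/1
APPEND 39: p_1 = 39·10 + 1 = 391, q_1 = 39·1 + 0 = 39 → 391/39
APPEND 45: p_2 = 45·391 + 10 = 17605, q_2 = 45·39 + 1 = 1756 → 17605/1756
APPEND 47: p_3 = 47·17605 + 391 = 827826, q_3 = 47·1756 + 39 = 82571 → 827826/82571
APPEND 30: p_4 = 30·827826 + 17605 = 24852385, q_4 = 30·82571 + 1756 = 2478886 → 24852385/2478886
APPEND 36: p_5 = 36·24852385 + 827826 = 895513686, q_5 = 36·2478886 + 82571 = 89322467 → 895513686/89322467
APPEND 12: p_6 = 12·895513686 + 24852385 = 10771016617, q_6 = 12·89322467 + 2478886 = 1074348490 → 10771016617/1074348490
APPEND 21: p_7 = 21·10771016617 + 895513686 = 227086862643, q_7 = 21·1074348490 + 89322467 = 22650640757 → 227086862643/22650640757
APPEND 33: p_8 = 33·227086862643 + 10771016617 = 7504637483836, q_8 = 33·22650640757 + 1074348490 = 748545493471 → 7504637483836/748545493471
APPEND 30: p_9 = 30·7504637483836 + 227086862643 = 225366211377723, q_9 = 30·748545493471 + 22650640757 = 22479015444887 → 225366211377723/22479015444887
APPEND 10: p_10 = 10·225366211377723 + 7504637483836 = 2261166751261066, q_10 = 10·22479015444887 + 748545493471 = 225538699942341 → 2261166751261066/225538699942341
APPEND 39: p_11 = 39·2261166751261066 + 225366211377723 = 88410869510559297, q_11 = 39·225538699942341 + 22479015444887 = 8818488313196186 → 88410869510559297/8818488313196186
APPEND 30: p_12 = 30·88410869510559297 + 2261166751261066 = 2654587252068039976, q_12 = 30·8818488313196186 + 225538699942341 = 264780188095827921 → 2654587252068039976/264780188095827921
APPEND 37: p_13 = 37·2654587252068039976 + 88410869510559297 = 98308139196028038409, q_13 = 37·264780188095827921 + 8818488313196186 = 9805685447858829263 → 98308139196028038409/9805685447858829263
APPEND 35: p_14 = 35·98308139196028038409 + 2654587252068039976 = 3443439459113049384291, q_14 = 35·9805685447858829263 + 264780188095827921 = 343463770863154852126 → 3443439459113049384291/343463770863154852126
APPEND 1: p_15 = 1·3443439459113049384291 + 98308139196028038409 = 3541747598309077422700, q_15 = 1·343463770863154852126 + 9805685447858829263 = 353269456311013681389 → 3541747598309077422700/353269456311013681389
APPEND 14: p_16 = 14·3541747598309077422700 + 3443439459113049384291 = 53027905835440133302091, q_16 = 14·353269456311013681389 + 343463770863154852126 = 5289236159217346391572 → 53027905835440133302091/5289236159217346391572
APPEND 37: p_17 = 37·53027905835440133302091 + 3541747598309077422700 = 1965574263509594009600067, q_17 = 37·5289236159217346391572 + 353269456311013681389 = 196055007347352830169553 → 1965574263509594009600067/196055007347352830169553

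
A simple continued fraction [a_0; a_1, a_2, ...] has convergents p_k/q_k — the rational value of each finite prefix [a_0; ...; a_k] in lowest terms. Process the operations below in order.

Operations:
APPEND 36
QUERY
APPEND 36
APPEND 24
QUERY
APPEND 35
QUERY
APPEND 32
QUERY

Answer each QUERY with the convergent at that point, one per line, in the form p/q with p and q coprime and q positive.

36/1
31164/865
1092037/30311
34976348/970817

APPEND 36: p_0 = 36·1 + 0 = 36, q_0 = 36·0 + 1 = 1 → 36/1
APPEND 36: p_1 = 36·36 + 1 = 1297, q_1 = 36·1 + 0 = 36 → 1297/36
APPEND 24: p_2 = 24·1297 + 36 = 31164, q_2 = 24·36 + 1 = 865 → 31164/865
APPEND 35: p_3 = 35·31164 + 1297 = 1092037, q_3 = 35·865 + 36 = 30311 → 1092037/30311
APPEND 32: p_4 = 32·1092037 + 31164 = 34976348, q_4 = 32·30311 + 865 = 970817 → 34976348/970817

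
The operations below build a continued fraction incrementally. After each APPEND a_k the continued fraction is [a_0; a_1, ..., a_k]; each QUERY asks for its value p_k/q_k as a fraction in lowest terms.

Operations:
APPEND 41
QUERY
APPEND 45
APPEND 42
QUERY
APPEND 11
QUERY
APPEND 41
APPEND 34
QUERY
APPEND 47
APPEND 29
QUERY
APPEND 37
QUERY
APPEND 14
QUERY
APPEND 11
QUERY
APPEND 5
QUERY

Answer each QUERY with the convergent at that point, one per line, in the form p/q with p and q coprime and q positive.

APPEND 41: p_0 = 41·1 + 0 = 41, q_0 = 41·0 + 1 = 1 → 41/1
APPEND 45: p_1 = 45·41 + 1 = 1846, q_1 = 45·1 + 0 = 45 → 1846/45
APPEND 42: p_2 = 42·1846 + 41 = 77573, q_2 = 42·45 + 1 = 1891 → 77573/1891
APPEND 11: p_3 = 11·77573 + 1846 = 855149, q_3 = 11·1891 + 45 = 20846 → 855149/20846
APPEND 41: p_4 = 41·855149 + 77573 = 35138682, q_4 = 41·20846 + 1891 = 856577 → 35138682/856577
APPEND 34: p_5 = 34·35138682 + 855149 = 1195570337, q_5 = 34·856577 + 20846 = 29144464 → 1195570337/29144464
APPEND 47: p_6 = 47·1195570337 + 35138682 = 56226944521, q_6 = 47·29144464 + 856577 = 1370646385 → 56226944521/1370646385
APPEND 29: p_7 = 29·56226944521 + 1195570337 = 1631776961446, q_7 = 29·1370646385 + 29144464 = 39777889629 → 1631776961446/39777889629
APPEND 37: p_8 = 37·1631776961446 + 56226944521 = 60431974518023, q_8 = 37·39777889629 + 1370646385 = 1473152562658 → 60431974518023/1473152562658
APPEND 14: p_9 = 14·60431974518023 + 1631776961446 = 847679420213768, q_9 = 14·1473152562658 + 39777889629 = 20663913766841 → 847679420213768/20663913766841
APPEND 11: p_10 = 11·847679420213768 + 60431974518023 = 9384905596869471, q_10 = 11·20663913766841 + 1473152562658 = 228776203997909 → 9384905596869471/228776203997909
APPEND 5: p_11 = 5·9384905596869471 + 847679420213768 = 47772207404561123, q_11 = 5·228776203997909 + 20663913766841 = 1164544933756386 → 47772207404561123/1164544933756386

41/1
77573/1891
855149/20846
1195570337/29144464
1631776961446/39777889629
60431974518023/1473152562658
847679420213768/20663913766841
9384905596869471/228776203997909
47772207404561123/1164544933756386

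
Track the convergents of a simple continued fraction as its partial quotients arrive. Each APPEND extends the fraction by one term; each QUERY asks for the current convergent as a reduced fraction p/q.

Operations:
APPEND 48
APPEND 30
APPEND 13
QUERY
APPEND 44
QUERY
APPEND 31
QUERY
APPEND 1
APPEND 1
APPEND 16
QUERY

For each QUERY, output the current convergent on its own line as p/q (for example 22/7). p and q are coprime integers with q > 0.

APPEND 48: p_0 = 48·1 + 0 = 48, q_0 = 48·0 + 1 = 1 → 48/1
APPEND 30: p_1 = 30·48 + 1 = 1441, q_1 = 30·1 + 0 = 30 → 1441/30
APPEND 13: p_2 = 13·1441 + 48 = 18781, q_2 = 13·30 + 1 = 391 → 18781/391
APPEND 44: p_3 = 44·18781 + 1441 = 827805, q_3 = 44·391 + 30 = 17234 → 827805/17234
APPEND 31: p_4 = 31·827805 + 18781 = 25680736, q_4 = 31·17234 + 391 = 534645 → 25680736/534645
APPEND 1: p_5 = 1·25680736 + 827805 = 26508541, q_5 = 1·534645 + 17234 = 551879 → 26508541/551879
APPEND 1: p_6 = 1·26508541 + 25680736 = 52189277, q_6 = 1·551879 + 534645 = 1086524 → 52189277/1086524
APPEND 16: p_7 = 16·52189277 + 26508541 = 861536973, q_7 = 16·1086524 + 551879 = 17936263 → 861536973/17936263

18781/391
827805/17234
25680736/534645
861536973/17936263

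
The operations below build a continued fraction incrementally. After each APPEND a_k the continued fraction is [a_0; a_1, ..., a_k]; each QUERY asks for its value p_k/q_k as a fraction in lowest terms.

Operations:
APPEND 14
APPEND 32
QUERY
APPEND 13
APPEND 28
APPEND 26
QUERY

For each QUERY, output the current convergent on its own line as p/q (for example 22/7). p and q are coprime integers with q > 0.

449/32
4277053/304825

APPEND 14: p_0 = 14·1 + 0 = 14, q_0 = 14·0 + 1 = 1 → 14/1
APPEND 32: p_1 = 32·14 + 1 = 449, q_1 = 32·1 + 0 = 32 → 449/32
APPEND 13: p_2 = 13·449 + 14 = 5851, q_2 = 13·32 + 1 = 417 → 5851/417
APPEND 28: p_3 = 28·5851 + 449 = 164277, q_3 = 28·417 + 32 = 11708 → 164277/11708
APPEND 26: p_4 = 26·164277 + 5851 = 4277053, q_4 = 26·11708 + 417 = 304825 → 4277053/304825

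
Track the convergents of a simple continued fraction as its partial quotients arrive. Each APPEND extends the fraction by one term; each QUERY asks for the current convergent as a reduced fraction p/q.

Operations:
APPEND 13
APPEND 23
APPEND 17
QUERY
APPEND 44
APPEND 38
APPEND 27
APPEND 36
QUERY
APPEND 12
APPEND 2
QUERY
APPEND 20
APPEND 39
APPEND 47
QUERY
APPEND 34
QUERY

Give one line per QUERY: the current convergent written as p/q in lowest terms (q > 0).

APPEND 13: p_0 = 13·1 + 0 = 13, q_0 = 13·0 + 1 = 1 → 13/1
APPEND 23: p_1 = 23·13 + 1 = 300, q_1 = 23·1 + 0 = 23 → 300/23
APPEND 17: p_2 = 17·300 + 13 = 5113, q_2 = 17·23 + 1 = 392 → 5113/392
APPEND 44: p_3 = 44·5113 + 300 = 225272, q_3 = 44·392 + 23 = 17271 → 225272/17271
APPEND 38: p_4 = 38·225272 + 5113 = 8565449, q_4 = 38·17271 + 392 = 656690 → 8565449/656690
APPEND 27: p_5 = 27·8565449 + 225272 = 231492395, q_5 = 27·656690 + 17271 = 17747901 → 231492395/17747901
APPEND 36: p_6 = 36·231492395 + 8565449 = 8342291669, q_6 = 36·17747901 + 656690 = 639581126 → 8342291669/639581126
APPEND 12: p_7 = 12·8342291669 + 231492395 = 100338992423, q_7 = 12·639581126 + 17747901 = 7692721413 → 100338992423/7692721413
APPEND 2: p_8 = 2·100338992423 + 8342291669 = 209020276515, q_8 = 2·7692721413 + 639581126 = 16025023952 → 209020276515/16025023952
APPEND 20: p_9 = 20·209020276515 + 100338992423 = 4280744522723, q_9 = 20·16025023952 + 7692721413 = 328193200453 → 4280744522723/328193200453
APPEND 39: p_10 = 39·4280744522723 + 209020276515 = 167158056662712, q_10 = 39·328193200453 + 16025023952 = 12815559841619 → 167158056662712/12815559841619
APPEND 47: p_11 = 47·167158056662712 + 4280744522723 = 7860709407670187, q_11 = 47·12815559841619 + 328193200453 = 602659505756546 → 7860709407670187/602659505756546
APPEND 34: p_12 = 34·7860709407670187 + 167158056662712 = 267431277917449070, q_12 = 34·602659505756546 + 12815559841619 = 20503238755564183 → 267431277917449070/20503238755564183

5113/392
8342291669/639581126
209020276515/16025023952
7860709407670187/602659505756546
267431277917449070/20503238755564183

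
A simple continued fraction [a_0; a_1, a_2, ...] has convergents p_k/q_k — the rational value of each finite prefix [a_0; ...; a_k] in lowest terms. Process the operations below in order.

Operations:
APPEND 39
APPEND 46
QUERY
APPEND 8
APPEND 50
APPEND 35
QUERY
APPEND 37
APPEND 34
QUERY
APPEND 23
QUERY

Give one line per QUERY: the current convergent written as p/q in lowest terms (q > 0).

1795/46
25275474/647729
31846361096/816119675
733402219491/18794736994

APPEND 39: p_0 = 39·1 + 0 = 39, q_0 = 39·0 + 1 = 1 → 39/1
APPEND 46: p_1 = 46·39 + 1 = 1795, q_1 = 46·1 + 0 = 46 → 1795/46
APPEND 8: p_2 = 8·1795 + 39 = 14399, q_2 = 8·46 + 1 = 369 → 14399/369
APPEND 50: p_3 = 50·14399 + 1795 = 721745, q_3 = 50·369 + 46 = 18496 → 721745/18496
APPEND 35: p_4 = 35·721745 + 14399 = 25275474, q_4 = 35·18496 + 369 = 647729 → 25275474/647729
APPEND 37: p_5 = 37·25275474 + 721745 = 935914283, q_5 = 37·647729 + 18496 = 23984469 → 935914283/23984469
APPEND 34: p_6 = 34·935914283 + 25275474 = 31846361096, q_6 = 34·23984469 + 647729 = 816119675 → 31846361096/816119675
APPEND 23: p_7 = 23·31846361096 + 935914283 = 733402219491, q_7 = 23·816119675 + 23984469 = 18794736994 → 733402219491/18794736994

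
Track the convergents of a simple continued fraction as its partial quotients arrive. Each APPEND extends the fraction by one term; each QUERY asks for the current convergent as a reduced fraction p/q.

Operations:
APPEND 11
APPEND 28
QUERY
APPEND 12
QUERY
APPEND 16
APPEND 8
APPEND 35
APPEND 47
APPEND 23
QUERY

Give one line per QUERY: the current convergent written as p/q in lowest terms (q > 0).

309/28
3719/337
18337593805/1661674861

APPEND 11: p_0 = 11·1 + 0 = 11, q_0 = 11·0 + 1 = 1 → 11/1
APPEND 28: p_1 = 28·11 + 1 = 309, q_1 = 28·1 + 0 = 28 → 309/28
APPEND 12: p_2 = 12·309 + 11 = 3719, q_2 = 12·28 + 1 = 337 → 3719/337
APPEND 16: p_3 = 16·3719 + 309 = 59813, q_3 = 16·337 + 28 = 5420 → 59813/5420
APPEND 8: p_4 = 8·59813 + 3719 = 482223, q_4 = 8·5420 + 337 = 43697 → 482223/43697
APPEND 35: p_5 = 35·482223 + 59813 = 16937618, q_5 = 35·43697 + 5420 = 1534815 → 16937618/1534815
APPEND 47: p_6 = 47·16937618 + 482223 = 796550269, q_6 = 47·1534815 + 43697 = 72180002 → 796550269/72180002
APPEND 23: p_7 = 23·796550269 + 16937618 = 18337593805, q_7 = 23·72180002 + 1534815 = 1661674861 → 18337593805/1661674861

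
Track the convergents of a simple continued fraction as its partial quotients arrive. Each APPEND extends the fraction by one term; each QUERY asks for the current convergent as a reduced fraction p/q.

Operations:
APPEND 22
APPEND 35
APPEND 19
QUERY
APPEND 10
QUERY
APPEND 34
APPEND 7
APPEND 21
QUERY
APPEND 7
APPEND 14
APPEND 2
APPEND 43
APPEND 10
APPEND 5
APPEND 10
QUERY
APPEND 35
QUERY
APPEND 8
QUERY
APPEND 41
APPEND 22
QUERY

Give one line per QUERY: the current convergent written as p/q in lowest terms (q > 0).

14671/666
147481/6695
747392801/33928403
3495421310126279/158677020578838
122682565724757740/5569258260735599
984955947108188199/44712743106463630
892114236684638613977/40498130706872841068

APPEND 22: p_0 = 22·1 + 0 = 22, q_0 = 22·0 + 1 = 1 → 22/1
APPEND 35: p_1 = 35·22 + 1 = 771, q_1 = 35·1 + 0 = 35 → 771/35
APPEND 19: p_2 = 19·771 + 22 = 14671, q_2 = 19·35 + 1 = 666 → 14671/666
APPEND 10: p_3 = 10·14671 + 771 = 147481, q_3 = 10·666 + 35 = 6695 → 147481/6695
APPEND 34: p_4 = 34·147481 + 14671 = 5029025, q_4 = 34·6695 + 666 = 228296 → 5029025/228296
APPEND 7: p_5 = 7·5029025 + 147481 = 35350656, q_5 = 7·228296 + 6695 = 1604767 → 35350656/1604767
APPEND 21: p_6 = 21·35350656 + 5029025 = 747392801, q_6 = 21·1604767 + 228296 = 33928403 → 747392801/33928403
APPEND 7: p_7 = 7·747392801 + 35350656 = 5267100263, q_7 = 7·33928403 + 1604767 = 239103588 → 5267100263/239103588
APPEND 14: p_8 = 14·5267100263 + 747392801 = 74486796483, q_8 = 14·239103588 + 33928403 = 3381378635 → 74486796483/3381378635
APPEND 2: p_9 = 2·74486796483 + 5267100263 = 154240693229, q_9 = 2·3381378635 + 239103588 = 7001860858 → 154240693229/7001860858
APPEND 43: p_10 = 43·154240693229 + 74486796483 = 6706836605330, q_10 = 43·7001860858 + 3381378635 = 304461395529 → 6706836605330/304461395529
APPEND 10: p_11 = 10·6706836605330 + 154240693229 = 67222606746529, q_11 = 10·304461395529 + 7001860858 = 3051615816148 → 67222606746529/3051615816148
APPEND 5: p_12 = 5·67222606746529 + 6706836605330 = 342819870337975, q_12 = 5·3051615816148 + 304461395529 = 15562540476269 → 342819870337975/15562540476269
APPEND 10: p_13 = 10·342819870337975 + 67222606746529 = 3495421310126279, q_13 = 10·15562540476269 + 3051615816148 = 158677020578838 → 3495421310126279/158677020578838
APPEND 35: p_14 = 35·3495421310126279 + 342819870337975 = 122682565724757740, q_14 = 35·158677020578838 + 15562540476269 = 5569258260735599 → 122682565724757740/5569258260735599
APPEND 8: p_15 = 8·122682565724757740 + 3495421310126279 = 984955947108188199, q_15 = 8·5569258260735599 + 158677020578838 = 44712743106463630 → 984955947108188199/44712743106463630
APPEND 41: p_16 = 41·984955947108188199 + 122682565724757740 = 40505876397160473899, q_16 = 41·44712743106463630 + 5569258260735599 = 1838791725625744429 → 40505876397160473899/1838791725625744429
APPEND 22: p_17 = 22·40505876397160473899 + 984955947108188199 = 892114236684638613977, q_17 = 22·1838791725625744429 + 44712743106463630 = 40498130706872841068 → 892114236684638613977/40498130706872841068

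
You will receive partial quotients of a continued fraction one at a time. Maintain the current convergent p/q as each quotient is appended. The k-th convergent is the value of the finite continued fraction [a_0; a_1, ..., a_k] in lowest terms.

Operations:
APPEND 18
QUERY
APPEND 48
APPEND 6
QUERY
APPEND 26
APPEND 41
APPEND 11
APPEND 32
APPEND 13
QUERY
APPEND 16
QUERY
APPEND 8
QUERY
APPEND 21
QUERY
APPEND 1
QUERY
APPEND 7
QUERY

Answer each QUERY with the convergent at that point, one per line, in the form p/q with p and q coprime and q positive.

APPEND 18: p_0 = 18·1 + 0 = 18, q_0 = 18·0 + 1 = 1 → 18/1
APPEND 48: p_1 = 48·18 + 1 = 865, q_1 = 48·1 + 0 = 48 → 865/48
APPEND 6: p_2 = 6·865 + 18 = 5208, q_2 = 6·48 + 1 = 289 → 5208/289
APPEND 26: p_3 = 26·5208 + 865 = 136273, q_3 = 26·289 + 48 = 7562 → 136273/7562
APPEND 41: p_4 = 41·136273 + 5208 = 5592401, q_4 = 41·7562 + 289 = 310331 → 5592401/310331
APPEND 11: p_5 = 11·5592401 + 136273 = 61652684, q_5 = 11·310331 + 7562 = 3421203 → 61652684/3421203
APPEND 32: p_6 = 32·61652684 + 5592401 = 1978478289, q_6 = 32·3421203 + 310331 = 109788827 → 1978478289/109788827
APPEND 13: p_7 = 13·1978478289 + 61652684 = 25781870441, q_7 = 13·109788827 + 3421203 = 1430675954 → 25781870441/1430675954
APPEND 16: p_8 = 16·25781870441 + 1978478289 = 414488405345, q_8 = 16·1430675954 + 109788827 = 23000604091 → 414488405345/23000604091
APPEND 8: p_9 = 8·414488405345 + 25781870441 = 3341689113201, q_9 = 8·23000604091 + 1430675954 = 185435508682 → 3341689113201/185435508682
APPEND 21: p_10 = 21·3341689113201 + 414488405345 = 70589959782566, q_10 = 21·185435508682 + 23000604091 = 3917146286413 → 70589959782566/3917146286413
APPEND 1: p_11 = 1·70589959782566 + 3341689113201 = 73931648895767, q_11 = 1·3917146286413 + 185435508682 = 4102581795095 → 73931648895767/4102581795095
APPEND 7: p_12 = 7·73931648895767 + 70589959782566 = 588111502052935, q_12 = 7·4102581795095 + 3917146286413 = 32635218852078 → 588111502052935/32635218852078

18/1
5208/289
25781870441/1430675954
414488405345/23000604091
3341689113201/185435508682
70589959782566/3917146286413
73931648895767/4102581795095
588111502052935/32635218852078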